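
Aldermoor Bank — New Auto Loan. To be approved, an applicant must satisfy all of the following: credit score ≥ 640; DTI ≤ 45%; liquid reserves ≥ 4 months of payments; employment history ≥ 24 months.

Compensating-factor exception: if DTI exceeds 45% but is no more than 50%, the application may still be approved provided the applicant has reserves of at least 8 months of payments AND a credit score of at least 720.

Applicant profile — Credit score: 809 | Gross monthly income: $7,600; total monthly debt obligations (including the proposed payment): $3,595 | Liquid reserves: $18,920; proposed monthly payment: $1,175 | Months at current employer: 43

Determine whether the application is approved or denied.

Approved

Credit score 809 ≥ 640 (meets base)
DTI: 3,595 ÷ 7,600 = 47.3%, over the 45% base limit.
Reserves: 18,920 ÷ 1,175 = 16.1 months (meets 4-month minimum)
Employment 43 ≥ 24 months
DTI 47.3% is within the 45%–50% exception band; checking compensating factors.
Reserves 16.1 ≥ 8 months; credit score 809 ≥ 720.
Both compensating conditions met → exception applies.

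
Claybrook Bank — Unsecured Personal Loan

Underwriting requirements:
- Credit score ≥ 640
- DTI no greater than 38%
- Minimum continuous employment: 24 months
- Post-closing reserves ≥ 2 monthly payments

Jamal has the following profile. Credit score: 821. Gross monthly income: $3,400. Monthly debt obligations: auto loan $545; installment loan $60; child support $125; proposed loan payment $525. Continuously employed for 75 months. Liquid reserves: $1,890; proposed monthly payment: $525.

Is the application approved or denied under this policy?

Approved

Credit score 821 ≥ 640 (meets)
Total monthly debts = (545 + 60 + 125 + 525) = 1,255. Debt-to-income = 1,255/3,400 = 36.9% — meets 38% limit
Employment 75 ≥ 24 months
Liquid reserves cover 1,890/525 = 3.6 months — ≥ 2 required
All criteria satisfied.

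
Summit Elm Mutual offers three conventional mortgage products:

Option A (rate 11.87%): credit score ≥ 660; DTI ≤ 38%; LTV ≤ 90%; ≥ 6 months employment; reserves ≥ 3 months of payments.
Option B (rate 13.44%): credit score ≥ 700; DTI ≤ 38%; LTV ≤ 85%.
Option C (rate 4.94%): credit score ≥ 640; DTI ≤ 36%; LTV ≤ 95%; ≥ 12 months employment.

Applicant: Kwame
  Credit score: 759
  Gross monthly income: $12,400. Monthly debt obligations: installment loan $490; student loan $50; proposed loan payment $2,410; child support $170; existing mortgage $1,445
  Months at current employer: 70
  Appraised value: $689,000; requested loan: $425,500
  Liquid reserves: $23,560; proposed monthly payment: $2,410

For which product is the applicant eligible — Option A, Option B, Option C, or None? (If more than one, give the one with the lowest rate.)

Total debts = (490 + 50 + 2,410 + 170 + 1,445) = 4,565; DTI = 4,565/12,400 = 36.8%.
LTV = 425,500/689,000 = 61.8%.
Reserves = 23,560/2,410 = 9.8 months.
Option A: score 759 ≥ 660; DTI 36.8% ≤ 38%; LTV 61.8% ≤ 90%; employment 70 ≥ 6 mo; reserves 9.8 ≥ 3 mo → qualifies.
Option B: score 759 ≥ 700; DTI 36.8% ≤ 38%; LTV 61.8% ≤ 85% → qualifies.
Option C: score 759 ≥ 640; DTI 36.8% > 36%; LTV 61.8% ≤ 95%; employment 70 ≥ 12 mo → does not qualify.
Qualifying: Option A, Option B. Lowest rate is 11.87% → Option A.

Option A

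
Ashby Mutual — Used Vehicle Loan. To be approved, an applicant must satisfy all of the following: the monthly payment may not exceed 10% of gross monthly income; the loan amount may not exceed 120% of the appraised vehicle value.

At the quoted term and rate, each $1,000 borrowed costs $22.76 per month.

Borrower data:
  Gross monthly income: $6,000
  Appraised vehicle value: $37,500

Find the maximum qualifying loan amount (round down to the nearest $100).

$26,300

Payment cap: 10% × $6,000 = $600/month.
At $22.76 per $1,000, that supports 600/22.76 × 1,000 ≈ $26,362 → $26,300.
LTV cap: 120% × $37,500 = $45,000 → $45,000.
Binding constraint: payment-to-income.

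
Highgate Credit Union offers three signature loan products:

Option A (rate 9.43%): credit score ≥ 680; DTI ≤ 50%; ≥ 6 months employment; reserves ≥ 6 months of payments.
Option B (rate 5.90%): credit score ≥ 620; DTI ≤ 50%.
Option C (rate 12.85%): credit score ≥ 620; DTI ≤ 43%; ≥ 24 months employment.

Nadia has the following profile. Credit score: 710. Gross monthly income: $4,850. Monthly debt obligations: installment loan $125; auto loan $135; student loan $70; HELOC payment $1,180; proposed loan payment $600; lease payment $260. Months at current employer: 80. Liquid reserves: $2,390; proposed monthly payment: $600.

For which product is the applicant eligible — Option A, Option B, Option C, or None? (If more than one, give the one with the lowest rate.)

Option B

Total debts = (125 + 135 + 70 + 1,180 + 600 + 260) = 2,370; DTI = 2,370/4,850 = 48.9%.
Reserves = 2,390/600 = 4.0 months.
Option A: score 710 ≥ 680; DTI 48.9% ≤ 50%; employment 80 ≥ 6 mo; reserves 4.0 < 6 mo → does not qualify.
Option B: score 710 ≥ 620; DTI 48.9% ≤ 50% → qualifies.
Option C: score 710 ≥ 620; DTI 48.9% > 43%; employment 80 ≥ 24 mo → does not qualify.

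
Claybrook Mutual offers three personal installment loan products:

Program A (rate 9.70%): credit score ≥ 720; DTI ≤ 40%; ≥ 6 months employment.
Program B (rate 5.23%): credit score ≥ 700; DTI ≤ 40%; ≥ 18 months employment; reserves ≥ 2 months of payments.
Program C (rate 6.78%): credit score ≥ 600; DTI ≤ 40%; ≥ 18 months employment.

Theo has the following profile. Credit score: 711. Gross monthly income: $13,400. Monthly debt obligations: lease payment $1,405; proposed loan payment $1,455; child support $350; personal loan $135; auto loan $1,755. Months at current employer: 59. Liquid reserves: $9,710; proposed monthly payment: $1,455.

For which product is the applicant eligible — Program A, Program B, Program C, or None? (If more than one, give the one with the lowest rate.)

Program B

Total debts = (1,405 + 1,455 + 350 + 135 + 1,755) = 5,100; DTI = 5,100/13,400 = 38.1%.
Reserves = 9,710/1,455 = 6.7 months.
Program A: score 711 < 720; DTI 38.1% ≤ 40%; employment 59 ≥ 6 mo → does not qualify.
Program B: score 711 ≥ 700; DTI 38.1% ≤ 40%; employment 59 ≥ 18 mo; reserves 6.7 ≥ 2 mo → qualifies.
Program C: score 711 ≥ 600; DTI 38.1% ≤ 40%; employment 59 ≥ 18 mo → qualifies.
Qualifying: Program B, Program C. Lowest rate is 5.23% → Program B.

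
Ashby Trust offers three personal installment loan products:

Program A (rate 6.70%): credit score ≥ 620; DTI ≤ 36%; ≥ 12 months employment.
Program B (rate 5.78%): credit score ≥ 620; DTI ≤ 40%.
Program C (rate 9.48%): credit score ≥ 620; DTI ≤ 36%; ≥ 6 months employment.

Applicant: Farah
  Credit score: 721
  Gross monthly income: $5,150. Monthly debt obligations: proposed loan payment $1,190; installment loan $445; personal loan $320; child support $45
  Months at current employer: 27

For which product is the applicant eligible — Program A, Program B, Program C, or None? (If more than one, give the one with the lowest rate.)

Total debts = (1,190 + 445 + 320 + 45) = 2,000; DTI = 2,000/5,150 = 38.8%.
Program A: score 721 ≥ 620; DTI 38.8% > 36%; employment 27 ≥ 12 mo → does not qualify.
Program B: score 721 ≥ 620; DTI 38.8% ≤ 40% → qualifies.
Program C: score 721 ≥ 620; DTI 38.8% > 36%; employment 27 ≥ 6 mo → does not qualify.

Program B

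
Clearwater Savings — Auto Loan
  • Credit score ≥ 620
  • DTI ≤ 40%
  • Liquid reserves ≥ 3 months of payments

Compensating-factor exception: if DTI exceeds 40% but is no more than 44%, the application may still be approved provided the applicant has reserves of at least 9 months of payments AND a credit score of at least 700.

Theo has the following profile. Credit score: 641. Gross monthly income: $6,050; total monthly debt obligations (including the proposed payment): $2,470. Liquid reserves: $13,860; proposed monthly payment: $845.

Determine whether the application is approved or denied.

Denied

Credit score 641 ≥ 620 (meets base)
DTI = 2,470/6,050 = 40.8% > 40% — standard DTI limit exceeded.
Reserves: 13,860 ÷ 845 = 16.4 months (meets 3-month minimum)
DTI 40.8% is within the 40%–44% exception band; checking compensating factors.
Override check — reserves: 16.4 mo (ok); score: 641 (below 700).
Compensating-factor requirement not fully met.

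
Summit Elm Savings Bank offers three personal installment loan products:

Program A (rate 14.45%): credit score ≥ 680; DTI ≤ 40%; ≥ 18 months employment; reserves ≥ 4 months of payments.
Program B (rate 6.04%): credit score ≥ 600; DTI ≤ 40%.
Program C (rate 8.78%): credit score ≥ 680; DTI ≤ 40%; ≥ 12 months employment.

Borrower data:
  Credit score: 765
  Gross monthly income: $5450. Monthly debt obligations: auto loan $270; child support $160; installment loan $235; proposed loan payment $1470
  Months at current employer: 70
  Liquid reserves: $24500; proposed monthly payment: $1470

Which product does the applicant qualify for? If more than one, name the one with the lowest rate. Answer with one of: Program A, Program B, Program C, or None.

Program B

Total debts = (270 + 160 + 235 + 1,470) = 2,135; DTI = 2,135/5,450 = 39.2%.
Reserves = 24,500/1,470 = 16.7 months.
Program A: score 765 ≥ 680; DTI 39.2% ≤ 40%; employment 70 ≥ 18 mo; reserves 16.7 ≥ 4 mo → qualifies.
Program B: score 765 ≥ 600; DTI 39.2% ≤ 40% → qualifies.
Program C: score 765 ≥ 680; DTI 39.2% ≤ 40%; employment 70 ≥ 12 mo → qualifies.
Qualifying: Program A, Program B, Program C. Lowest rate is 6.04% → Program B.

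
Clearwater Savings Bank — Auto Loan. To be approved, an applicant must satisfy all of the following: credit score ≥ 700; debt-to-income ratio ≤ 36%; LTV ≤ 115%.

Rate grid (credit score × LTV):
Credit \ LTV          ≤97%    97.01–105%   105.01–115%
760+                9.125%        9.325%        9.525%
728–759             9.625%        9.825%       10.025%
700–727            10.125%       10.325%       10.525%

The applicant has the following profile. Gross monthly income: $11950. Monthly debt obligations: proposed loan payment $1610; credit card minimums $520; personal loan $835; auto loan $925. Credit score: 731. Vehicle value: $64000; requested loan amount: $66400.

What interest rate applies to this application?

Credit score 731 ≥ 700; Total monthly debts = (1,610 + 520 + 835 + 925) = 3,890. Debt-to-income = 3,890/11,950 = 32.6% — meets 36% limit
Loan-to-value = 66,400/64,000 = 103.8% — pass (115% max)
Credit 731 → row 728–759; LTV 103.8% → column 97.01–105%. Grid cell → 9.825%.

9.825%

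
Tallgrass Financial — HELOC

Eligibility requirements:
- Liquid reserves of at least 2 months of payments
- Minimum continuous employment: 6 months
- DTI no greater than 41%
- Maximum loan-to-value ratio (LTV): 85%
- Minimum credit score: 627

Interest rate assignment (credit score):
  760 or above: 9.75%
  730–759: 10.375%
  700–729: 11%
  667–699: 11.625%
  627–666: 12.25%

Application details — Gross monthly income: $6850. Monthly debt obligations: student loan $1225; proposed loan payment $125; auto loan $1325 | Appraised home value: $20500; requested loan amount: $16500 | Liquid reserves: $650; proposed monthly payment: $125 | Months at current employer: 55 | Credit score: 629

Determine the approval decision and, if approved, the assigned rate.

Credit score 629 ≥ 627 (meets minimum)
Employment 55 ≥ 6 months
Total monthly debts = (1,225 + 125 + 1,325) = 2,675. DTI = 2,675/6,850 = 39.1% ≤ 41%
Liquid reserves cover 650/125 = 5.2 months — ≥ 2 required
LTV = 16,500/20,500 = 80.5% ≤ 85%
All requirements met. Score 629 falls in the 627–666 tier → 12.25%.

Approved at 12.25%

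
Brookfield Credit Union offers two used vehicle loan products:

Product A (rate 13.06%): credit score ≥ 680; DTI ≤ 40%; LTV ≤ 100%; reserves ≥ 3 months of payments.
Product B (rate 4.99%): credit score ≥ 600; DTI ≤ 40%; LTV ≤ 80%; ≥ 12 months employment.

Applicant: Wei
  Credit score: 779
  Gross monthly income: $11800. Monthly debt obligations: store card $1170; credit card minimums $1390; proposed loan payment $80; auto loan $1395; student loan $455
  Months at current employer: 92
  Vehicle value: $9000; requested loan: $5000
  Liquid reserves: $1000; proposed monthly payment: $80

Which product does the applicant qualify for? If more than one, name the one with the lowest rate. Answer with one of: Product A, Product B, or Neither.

Product B

Total debts = (1,170 + 1,390 + 80 + 1,395 + 455) = 4,490; DTI = 4,490/11,800 = 38.1%.
LTV = 5,000/9,000 = 55.6%.
Reserves = 1,000/80 = 12.5 months.
Product A: score 779 ≥ 680; DTI 38.1% ≤ 40%; LTV 55.6% ≤ 100%; reserves 12.5 ≥ 3 mo → qualifies.
Product B: score 779 ≥ 600; DTI 38.1% ≤ 40%; LTV 55.6% ≤ 80%; employment 92 ≥ 12 mo → qualifies.
Qualifying: Product A, Product B. Lowest rate is 4.99% → Product B.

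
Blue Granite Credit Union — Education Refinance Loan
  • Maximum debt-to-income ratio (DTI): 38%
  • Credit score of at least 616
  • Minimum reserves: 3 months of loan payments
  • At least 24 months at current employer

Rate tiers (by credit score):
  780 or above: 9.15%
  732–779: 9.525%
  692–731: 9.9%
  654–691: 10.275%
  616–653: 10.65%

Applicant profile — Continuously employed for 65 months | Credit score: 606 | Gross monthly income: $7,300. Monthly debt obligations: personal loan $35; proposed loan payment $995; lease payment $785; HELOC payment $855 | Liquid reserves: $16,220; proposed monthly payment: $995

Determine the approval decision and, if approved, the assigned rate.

Denied

Credit score 606 < 616 (below minimum)
Liquid reserves cover 16,220/995 = 16.3 months — ≥ 3 required
Employment 65 ≥ 24 months
Total monthly debts = (35 + 995 + 785 + 855) = 2,670. DTI = 2,670/7,300 = 36.6% ≤ 38%
Not all requirements met → denied.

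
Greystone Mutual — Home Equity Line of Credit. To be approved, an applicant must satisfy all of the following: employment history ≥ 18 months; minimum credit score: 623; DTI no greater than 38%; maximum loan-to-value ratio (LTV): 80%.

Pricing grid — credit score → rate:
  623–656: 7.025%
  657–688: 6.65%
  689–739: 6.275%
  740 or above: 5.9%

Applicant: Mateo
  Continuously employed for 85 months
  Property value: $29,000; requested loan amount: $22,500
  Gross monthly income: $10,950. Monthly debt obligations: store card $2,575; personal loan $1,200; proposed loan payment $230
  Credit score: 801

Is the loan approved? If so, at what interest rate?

Approved at 5.9%

Credit score 801 ≥ 623 (meets minimum)
Loan-to-value = 22,500/29,000 = 77.6% — pass (80% max)
Employment 85 ≥ 18 months
Total monthly debts = (2,575 + 1,200 + 230) = 4,005. DTI = 4,005/10,950 = 36.6% ≤ 38%
All requirements met. Score 801 falls in the 740 or above tier → 5.9%.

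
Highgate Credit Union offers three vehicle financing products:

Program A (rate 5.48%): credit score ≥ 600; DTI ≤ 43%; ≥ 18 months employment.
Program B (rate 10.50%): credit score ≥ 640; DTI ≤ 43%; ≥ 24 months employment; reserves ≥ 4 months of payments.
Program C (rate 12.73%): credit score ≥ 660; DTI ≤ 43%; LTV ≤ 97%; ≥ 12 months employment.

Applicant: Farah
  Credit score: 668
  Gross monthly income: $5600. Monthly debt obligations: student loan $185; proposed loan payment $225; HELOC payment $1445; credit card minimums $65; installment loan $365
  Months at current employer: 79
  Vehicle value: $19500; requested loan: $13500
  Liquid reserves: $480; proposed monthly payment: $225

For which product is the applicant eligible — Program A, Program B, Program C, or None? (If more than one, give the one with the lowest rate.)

Total debts = (185 + 225 + 1,445 + 65 + 365) = 2,285; DTI = 2,285/5,600 = 40.8%.
LTV = 13,500/19,500 = 69.2%.
Reserves = 480/225 = 2.1 months.
Program A: score 668 ≥ 600; DTI 40.8% ≤ 43%; employment 79 ≥ 18 mo → qualifies.
Program B: score 668 ≥ 640; DTI 40.8% ≤ 43%; employment 79 ≥ 24 mo; reserves 2.1 < 4 mo → does not qualify.
Program C: score 668 ≥ 660; DTI 40.8% ≤ 43%; LTV 69.2% ≤ 97%; employment 79 ≥ 12 mo → qualifies.
Qualifying: Program A, Program C. Lowest rate is 5.48% → Program A.

Program A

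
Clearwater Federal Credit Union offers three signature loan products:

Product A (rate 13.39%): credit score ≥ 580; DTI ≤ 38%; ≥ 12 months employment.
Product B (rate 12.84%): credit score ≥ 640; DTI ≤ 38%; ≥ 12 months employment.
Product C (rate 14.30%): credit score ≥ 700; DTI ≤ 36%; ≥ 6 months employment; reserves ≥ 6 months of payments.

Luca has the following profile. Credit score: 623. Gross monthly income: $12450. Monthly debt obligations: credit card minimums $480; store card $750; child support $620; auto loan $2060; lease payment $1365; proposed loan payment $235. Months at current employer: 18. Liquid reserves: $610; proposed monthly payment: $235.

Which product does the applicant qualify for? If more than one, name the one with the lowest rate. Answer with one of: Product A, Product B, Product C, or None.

None

Total debts = (480 + 750 + 620 + 2,060 + 1,365 + 235) = 5,510; DTI = 5,510/12,450 = 44.3%.
Reserves = 610/235 = 2.6 months.
Product A: score 623 ≥ 580; DTI 44.3% > 38%; employment 18 ≥ 12 mo → does not qualify.
Product B: score 623 < 640; DTI 44.3% > 38%; employment 18 ≥ 12 mo → does not qualify.
Product C: score 623 < 700; DTI 44.3% > 36%; employment 18 ≥ 6 mo; reserves 2.6 < 6 mo → does not qualify.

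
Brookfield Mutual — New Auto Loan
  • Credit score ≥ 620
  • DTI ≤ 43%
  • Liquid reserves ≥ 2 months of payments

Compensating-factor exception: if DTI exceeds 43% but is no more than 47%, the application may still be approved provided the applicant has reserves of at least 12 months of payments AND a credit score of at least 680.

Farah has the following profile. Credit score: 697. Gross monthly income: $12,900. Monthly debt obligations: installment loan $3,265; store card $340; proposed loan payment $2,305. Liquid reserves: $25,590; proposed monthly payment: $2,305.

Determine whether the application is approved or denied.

Denied

Credit score 697 ≥ 620 (meets base)
Total debts = (3,265 + 340 + 2,305) = 5,910. DTI: 5,910 ÷ 12,900 = 45.8%, over the 43% base limit.
Liquid reserves cover 25,590/2,305 = 11.1 months — ≥ 2 required
45.8% falls in the override range (43%–47%), so the compensating-factor test applies.
Reserves 11.1 < 12 months; credit score 697 ≥ 680.
Override conditions not both satisfied; exception does not apply.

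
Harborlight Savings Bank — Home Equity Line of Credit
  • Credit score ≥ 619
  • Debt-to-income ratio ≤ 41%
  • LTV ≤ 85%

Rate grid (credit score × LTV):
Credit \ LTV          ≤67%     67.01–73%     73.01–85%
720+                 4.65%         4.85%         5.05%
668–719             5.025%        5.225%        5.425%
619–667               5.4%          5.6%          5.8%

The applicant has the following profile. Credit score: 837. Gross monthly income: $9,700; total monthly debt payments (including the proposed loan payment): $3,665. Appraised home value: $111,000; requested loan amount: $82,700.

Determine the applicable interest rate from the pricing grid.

Credit score 837 ≥ 619; Debt-to-income = 3,665/9,700 = 37.8% — meets 41% limit
LTV = 82,700/111,000 = 74.5% ≤ 85%
Credit 837 → row 720+; LTV 74.5% → column 73.01–85%. Grid cell → 5.05%.

5.05%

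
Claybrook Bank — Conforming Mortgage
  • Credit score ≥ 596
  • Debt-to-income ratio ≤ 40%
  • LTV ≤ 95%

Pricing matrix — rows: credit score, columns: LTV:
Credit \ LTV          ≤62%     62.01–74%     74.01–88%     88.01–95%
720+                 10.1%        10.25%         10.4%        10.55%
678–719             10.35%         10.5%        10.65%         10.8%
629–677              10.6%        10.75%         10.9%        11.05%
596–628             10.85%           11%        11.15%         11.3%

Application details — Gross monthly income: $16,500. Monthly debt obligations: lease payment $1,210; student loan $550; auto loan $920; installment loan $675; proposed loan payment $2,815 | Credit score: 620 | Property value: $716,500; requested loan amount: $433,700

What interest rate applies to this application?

10.85%

Credit score 620 ≥ 596; Total monthly debts = (1,210 + 550 + 920 + 675 + 2,815) = 6,170. DTI: 6,170 ÷ 16,500 = 37.4%, within the 40% cap
LTV = 433,700/716,500 = 60.5% ≤ 95%
Row: 620 falls in 596–628. Column: 60.5% falls in ≤62%. Rate = 10.85%.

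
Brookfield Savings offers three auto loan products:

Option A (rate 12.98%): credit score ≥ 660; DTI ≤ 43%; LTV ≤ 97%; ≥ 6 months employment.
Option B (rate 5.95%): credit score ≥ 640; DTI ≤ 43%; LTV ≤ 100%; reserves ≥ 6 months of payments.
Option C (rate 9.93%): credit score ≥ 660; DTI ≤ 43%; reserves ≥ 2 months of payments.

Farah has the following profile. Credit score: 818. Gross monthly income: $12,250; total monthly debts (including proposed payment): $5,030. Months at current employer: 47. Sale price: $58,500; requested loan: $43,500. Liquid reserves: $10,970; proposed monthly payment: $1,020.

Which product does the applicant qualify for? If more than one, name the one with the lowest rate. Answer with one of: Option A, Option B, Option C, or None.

Option B

DTI = 5,030/12,250 = 41.1%.
LTV = 43,500/58,500 = 74.4%.
Reserves = 10,970/1,020 = 10.8 months.
Option A: score 818 ≥ 660; DTI 41.1% ≤ 43%; LTV 74.4% ≤ 97%; employment 47 ≥ 6 mo → qualifies.
Option B: score 818 ≥ 640; DTI 41.1% ≤ 43%; LTV 74.4% ≤ 100%; reserves 10.8 ≥ 6 mo → qualifies.
Option C: score 818 ≥ 660; DTI 41.1% ≤ 43%; reserves 10.8 ≥ 2 mo → qualifies.
Qualifying: Option A, Option B, Option C. Lowest rate is 5.95% → Option B.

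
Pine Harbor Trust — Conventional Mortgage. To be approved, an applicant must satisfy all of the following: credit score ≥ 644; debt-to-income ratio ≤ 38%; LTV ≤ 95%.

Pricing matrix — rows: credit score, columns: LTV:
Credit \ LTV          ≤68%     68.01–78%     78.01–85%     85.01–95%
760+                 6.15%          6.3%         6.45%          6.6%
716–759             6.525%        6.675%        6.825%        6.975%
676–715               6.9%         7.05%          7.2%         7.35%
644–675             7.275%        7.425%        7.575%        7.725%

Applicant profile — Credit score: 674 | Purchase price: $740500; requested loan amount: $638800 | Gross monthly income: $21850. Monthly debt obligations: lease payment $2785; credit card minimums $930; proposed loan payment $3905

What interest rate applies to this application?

Credit score 674 ≥ 644; Total monthly debts = (2,785 + 930 + 3,905) = 7,620. DTI: 7,620 ÷ 21,850 = 34.9%, within the 38% cap
Loan-to-value = 638,800/740,500 = 86.3% — pass (95% max)
Credit 674 → row 644–675; LTV 86.3% → column 85.01–95%. Grid cell → 7.725%.

7.725%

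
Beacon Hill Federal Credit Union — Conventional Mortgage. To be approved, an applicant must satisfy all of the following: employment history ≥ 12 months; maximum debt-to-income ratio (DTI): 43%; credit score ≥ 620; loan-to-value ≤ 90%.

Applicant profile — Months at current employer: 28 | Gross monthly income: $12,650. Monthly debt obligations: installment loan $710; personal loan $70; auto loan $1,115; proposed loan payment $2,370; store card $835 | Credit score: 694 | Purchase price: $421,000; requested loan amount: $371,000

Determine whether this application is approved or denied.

Approved

Employment 28 ≥ 12 months
Total monthly debts = (710 + 70 + 1,115 + 2,370 + 835) = 5,100. DTI = 5,100/12,650 = 40.3% ≤ 43%
Credit score 694 ≥ 620 (meets)
LTV = 371,000/421,000 = 88.1% ≤ 90%
All criteria satisfied.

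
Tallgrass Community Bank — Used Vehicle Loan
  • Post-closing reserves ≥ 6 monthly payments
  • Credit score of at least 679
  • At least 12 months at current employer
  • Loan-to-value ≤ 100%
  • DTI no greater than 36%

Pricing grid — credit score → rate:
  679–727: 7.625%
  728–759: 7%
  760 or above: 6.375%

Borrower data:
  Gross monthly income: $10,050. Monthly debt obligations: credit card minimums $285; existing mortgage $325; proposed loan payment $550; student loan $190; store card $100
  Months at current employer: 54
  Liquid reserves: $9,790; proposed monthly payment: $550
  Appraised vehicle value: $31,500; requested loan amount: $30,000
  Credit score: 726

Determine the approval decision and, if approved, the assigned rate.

Credit score 726 ≥ 679 (meets minimum)
Total monthly debts = (285 + 325 + 550 + 190 + 100) = 1,450. DTI = 1,450/10,050 = 14.4% ≤ 36%
Reserves: 9,790 ÷ 550 = 17.8 months (meets 6-month minimum)
LTV: 30,000 ÷ 31,500 = 95.2%, within 100% cap
Employment 54 ≥ 12 months
All requirements met. Score 726 falls in the 679–727 tier → 7.625%.

Approved at 7.625%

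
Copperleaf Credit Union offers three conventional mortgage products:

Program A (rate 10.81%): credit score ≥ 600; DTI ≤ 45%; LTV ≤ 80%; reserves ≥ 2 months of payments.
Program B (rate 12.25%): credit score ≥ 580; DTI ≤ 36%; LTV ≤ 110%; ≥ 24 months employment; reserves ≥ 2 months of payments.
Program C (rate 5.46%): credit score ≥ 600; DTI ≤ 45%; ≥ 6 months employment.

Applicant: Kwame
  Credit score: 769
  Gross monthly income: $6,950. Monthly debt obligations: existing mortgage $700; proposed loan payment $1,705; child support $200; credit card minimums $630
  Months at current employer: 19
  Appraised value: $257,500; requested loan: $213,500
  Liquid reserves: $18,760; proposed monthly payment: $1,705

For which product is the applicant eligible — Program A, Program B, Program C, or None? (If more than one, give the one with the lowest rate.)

Total debts = (700 + 1,705 + 200 + 630) = 3,235; DTI = 3,235/6,950 = 46.5%.
LTV = 213,500/257,500 = 82.9%.
Reserves = 18,760/1,705 = 11.0 months.
Program A: score 769 ≥ 600; DTI 46.5% > 45%; LTV 82.9% > 80%; reserves 11.0 ≥ 2 mo → does not qualify.
Program B: score 769 ≥ 580; DTI 46.5% > 36%; LTV 82.9% ≤ 110%; employment 19 < 24 mo; reserves 11.0 ≥ 2 mo → does not qualify.
Program C: score 769 ≥ 600; DTI 46.5% > 45%; employment 19 ≥ 6 mo → does not qualify.

None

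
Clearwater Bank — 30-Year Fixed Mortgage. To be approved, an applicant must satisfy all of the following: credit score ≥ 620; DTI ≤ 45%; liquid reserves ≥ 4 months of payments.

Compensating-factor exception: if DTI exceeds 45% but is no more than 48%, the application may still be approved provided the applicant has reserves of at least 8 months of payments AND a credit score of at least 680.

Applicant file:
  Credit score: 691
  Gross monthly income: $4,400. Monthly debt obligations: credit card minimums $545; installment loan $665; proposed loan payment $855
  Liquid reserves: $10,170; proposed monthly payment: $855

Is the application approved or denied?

Credit score 691 ≥ 620 (meets base)
Total debts = (545 + 665 + 855) = 2,065. DTI = 2,065/4,400 = 46.9% > 45% — standard DTI limit exceeded.
Reserves: 10,170 ÷ 855 = 11.9 months (meets 4-month minimum)
DTI 46.9% is within the 45%–48% exception band; checking compensating factors.
Override check — reserves: 11.9 mo (ok); score: 691 (ok).
Both override conditions satisfied; DTI exception granted.

Approved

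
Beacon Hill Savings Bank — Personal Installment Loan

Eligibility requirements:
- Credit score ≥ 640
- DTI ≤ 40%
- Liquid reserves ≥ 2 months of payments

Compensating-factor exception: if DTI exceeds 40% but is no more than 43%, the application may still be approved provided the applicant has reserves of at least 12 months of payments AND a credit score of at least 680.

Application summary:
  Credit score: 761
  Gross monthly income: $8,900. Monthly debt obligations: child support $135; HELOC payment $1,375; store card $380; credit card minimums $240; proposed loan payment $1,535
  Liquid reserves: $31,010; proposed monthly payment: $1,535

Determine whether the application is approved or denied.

Approved

Credit score 761 ≥ 640 (meets base)
Total debts = (135 + 1,375 + 380 + 240 + 1,535) = 3,665. DTI = 3,665/8,900 = 41.2% > 40% — standard DTI limit exceeded.
Reserves: 31,010 ÷ 1,535 = 20.2 months (meets 2-month minimum)
41.2% falls in the override range (40%–43%), so the compensating-factor test applies.
Override check — reserves: 20.2 mo (ok); score: 761 (ok).
Both override conditions satisfied; DTI exception granted.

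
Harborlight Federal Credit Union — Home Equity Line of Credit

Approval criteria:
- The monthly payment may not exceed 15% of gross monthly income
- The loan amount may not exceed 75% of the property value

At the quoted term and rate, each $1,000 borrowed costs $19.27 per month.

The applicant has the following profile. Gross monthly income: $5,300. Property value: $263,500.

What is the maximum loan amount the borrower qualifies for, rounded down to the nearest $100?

Payment cap: 15% × $5,300 = $795/month.
At $19.27 per $1,000, that supports 795/19.27 × 1,000 ≈ $41,255 → $41,200.
LTV cap: 75% × $263,500 = $197,625 → $197,600.
Binding constraint: payment-to-income.

$41,200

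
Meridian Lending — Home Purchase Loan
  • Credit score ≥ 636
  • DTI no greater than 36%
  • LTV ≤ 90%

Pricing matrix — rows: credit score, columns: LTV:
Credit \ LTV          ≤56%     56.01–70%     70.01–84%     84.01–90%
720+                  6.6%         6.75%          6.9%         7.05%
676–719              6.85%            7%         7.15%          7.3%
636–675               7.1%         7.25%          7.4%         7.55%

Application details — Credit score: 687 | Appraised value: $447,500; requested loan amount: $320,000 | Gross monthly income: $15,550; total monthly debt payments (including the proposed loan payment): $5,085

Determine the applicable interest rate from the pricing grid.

Credit score 687 ≥ 636; Debt-to-income = 5,085/15,550 = 32.7% — meets 36% limit
LTV = 320,000/447,500 = 71.5% ≤ 90%
Score 687 is in the 676–719 band; LTV 71.5% is in the 70.01–84% band → 7.15%.

7.15%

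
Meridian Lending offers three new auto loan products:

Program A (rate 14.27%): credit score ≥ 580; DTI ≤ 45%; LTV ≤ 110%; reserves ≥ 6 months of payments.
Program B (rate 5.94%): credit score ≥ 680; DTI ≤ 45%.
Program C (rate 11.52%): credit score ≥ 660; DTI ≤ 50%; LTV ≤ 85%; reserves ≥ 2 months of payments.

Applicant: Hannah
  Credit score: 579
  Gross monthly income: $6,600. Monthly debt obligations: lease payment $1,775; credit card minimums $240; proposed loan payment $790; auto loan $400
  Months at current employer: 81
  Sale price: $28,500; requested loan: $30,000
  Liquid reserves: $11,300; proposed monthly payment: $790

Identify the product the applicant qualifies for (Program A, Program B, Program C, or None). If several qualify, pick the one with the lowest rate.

Total debts = (1,775 + 240 + 790 + 400) = 3,205; DTI = 3,205/6,600 = 48.6%.
LTV = 30,000/28,500 = 105.3%.
Reserves = 11,300/790 = 14.3 months.
Program A: score 579 < 580; DTI 48.6% > 45%; LTV 105.3% ≤ 110%; reserves 14.3 ≥ 6 mo → does not qualify.
Program B: score 579 < 680; DTI 48.6% > 45% → does not qualify.
Program C: score 579 < 660; DTI 48.6% ≤ 50%; LTV 105.3% > 85%; reserves 14.3 ≥ 2 mo → does not qualify.

None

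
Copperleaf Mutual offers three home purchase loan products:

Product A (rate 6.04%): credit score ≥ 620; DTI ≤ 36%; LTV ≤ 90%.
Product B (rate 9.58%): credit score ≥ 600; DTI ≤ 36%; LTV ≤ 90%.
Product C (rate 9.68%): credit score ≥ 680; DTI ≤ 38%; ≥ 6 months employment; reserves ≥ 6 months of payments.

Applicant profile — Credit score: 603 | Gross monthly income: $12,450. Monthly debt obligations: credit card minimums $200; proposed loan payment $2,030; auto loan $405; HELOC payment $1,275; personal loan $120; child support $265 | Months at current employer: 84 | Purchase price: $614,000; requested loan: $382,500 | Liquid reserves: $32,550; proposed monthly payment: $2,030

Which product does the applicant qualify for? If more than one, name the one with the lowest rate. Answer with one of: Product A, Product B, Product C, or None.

Product B

Total debts = (200 + 2,030 + 405 + 1,275 + 120 + 265) = 4,295; DTI = 4,295/12,450 = 34.5%.
LTV = 382,500/614,000 = 62.3%.
Reserves = 32,550/2,030 = 16.0 months.
Product A: score 603 < 620; DTI 34.5% ≤ 36%; LTV 62.3% ≤ 90% → does not qualify.
Product B: score 603 ≥ 600; DTI 34.5% ≤ 36%; LTV 62.3% ≤ 90% → qualifies.
Product C: score 603 < 680; DTI 34.5% ≤ 38%; employment 84 ≥ 6 mo; reserves 16.0 ≥ 6 mo → does not qualify.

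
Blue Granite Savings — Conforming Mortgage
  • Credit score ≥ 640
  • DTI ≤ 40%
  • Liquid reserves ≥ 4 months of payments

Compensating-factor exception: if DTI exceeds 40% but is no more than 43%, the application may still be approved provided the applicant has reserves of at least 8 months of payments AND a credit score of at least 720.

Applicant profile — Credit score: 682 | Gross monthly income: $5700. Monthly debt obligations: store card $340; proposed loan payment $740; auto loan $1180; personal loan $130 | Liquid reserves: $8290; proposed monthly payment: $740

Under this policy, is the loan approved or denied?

Credit score 682 ≥ 640 (meets base)
Total debts = (340 + 740 + 1,180 + 130) = 2,390. DTI = 2,390/5,700 = 41.9% > 40% — standard DTI limit exceeded.
Reserves = 8,290/740 = 11.2 months ≥ 4
DTI 41.9% is within the 40%–43% exception band; checking compensating factors.
Override check — reserves: 11.2 mo (ok); score: 682 (below 720).
Compensating-factor requirement not fully met.

Denied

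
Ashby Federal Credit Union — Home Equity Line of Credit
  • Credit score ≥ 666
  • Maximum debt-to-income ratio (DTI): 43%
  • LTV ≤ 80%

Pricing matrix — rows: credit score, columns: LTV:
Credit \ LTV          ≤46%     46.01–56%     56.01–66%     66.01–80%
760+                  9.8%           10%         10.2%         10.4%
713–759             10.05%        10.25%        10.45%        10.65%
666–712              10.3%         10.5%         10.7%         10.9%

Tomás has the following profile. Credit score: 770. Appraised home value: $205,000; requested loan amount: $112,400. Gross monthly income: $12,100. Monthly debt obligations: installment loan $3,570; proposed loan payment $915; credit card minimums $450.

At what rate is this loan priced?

Credit score 770 ≥ 666; Total monthly debts = (3,570 + 915 + 450) = 4,935. DTI = 4,935/12,100 = 40.8% ≤ 43%
LTV: 112,400 ÷ 205,000 = 54.8%, within 80% cap
Score 770 is in the 760+ band; LTV 54.8% is in the 46.01–56% band → 10%.

10%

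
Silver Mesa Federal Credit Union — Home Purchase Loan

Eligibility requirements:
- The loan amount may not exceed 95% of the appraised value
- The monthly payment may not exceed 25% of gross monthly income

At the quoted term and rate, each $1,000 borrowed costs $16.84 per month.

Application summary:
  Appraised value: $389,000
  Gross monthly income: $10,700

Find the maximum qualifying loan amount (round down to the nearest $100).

Payment cap: 25% × $10,700 = $2,675/month.
At $16.84 per $1,000, that supports 2,675/16.84 × 1,000 ≈ $158,847 → $158,800.
LTV cap: 95% × $389,000 = $369,550 → $369,500.
Binding constraint: payment-to-income.

$158,800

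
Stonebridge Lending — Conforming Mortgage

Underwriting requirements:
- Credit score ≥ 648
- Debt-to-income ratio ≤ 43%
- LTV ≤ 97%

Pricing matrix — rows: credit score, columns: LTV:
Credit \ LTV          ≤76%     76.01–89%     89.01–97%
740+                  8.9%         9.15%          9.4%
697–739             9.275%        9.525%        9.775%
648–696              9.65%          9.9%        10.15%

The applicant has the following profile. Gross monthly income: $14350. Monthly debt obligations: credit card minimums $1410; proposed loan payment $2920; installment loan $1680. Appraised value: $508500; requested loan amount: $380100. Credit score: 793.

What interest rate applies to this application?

Credit score 793 ≥ 648; Total monthly debts = (1,410 + 2,920 + 1,680) = 6,010. Debt-to-income = 6,010/14,350 = 41.9% — meets 43% limit
LTV = 380,100/508,500 = 74.7% ≤ 97%
Credit 793 → row 740+; LTV 74.7% → column ≤76%. Grid cell → 8.9%.

8.9%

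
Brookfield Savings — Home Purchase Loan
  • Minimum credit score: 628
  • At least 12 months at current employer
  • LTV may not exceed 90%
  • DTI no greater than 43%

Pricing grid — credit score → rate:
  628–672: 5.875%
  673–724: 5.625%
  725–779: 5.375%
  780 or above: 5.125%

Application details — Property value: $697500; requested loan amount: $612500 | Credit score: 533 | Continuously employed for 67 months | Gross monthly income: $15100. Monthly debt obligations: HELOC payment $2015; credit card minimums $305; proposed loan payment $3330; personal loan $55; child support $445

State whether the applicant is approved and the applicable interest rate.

Credit score 533 < 628 (below minimum)
Total monthly debts = (2,015 + 305 + 3,330 + 55 + 445) = 6,150. DTI = 6,150/15,100 = 40.7% ≤ 43%
Loan-to-value = 612,500/697,500 = 87.8% — pass (90% max)
Employment 67 ≥ 12 months
Not all requirements met → denied.

Denied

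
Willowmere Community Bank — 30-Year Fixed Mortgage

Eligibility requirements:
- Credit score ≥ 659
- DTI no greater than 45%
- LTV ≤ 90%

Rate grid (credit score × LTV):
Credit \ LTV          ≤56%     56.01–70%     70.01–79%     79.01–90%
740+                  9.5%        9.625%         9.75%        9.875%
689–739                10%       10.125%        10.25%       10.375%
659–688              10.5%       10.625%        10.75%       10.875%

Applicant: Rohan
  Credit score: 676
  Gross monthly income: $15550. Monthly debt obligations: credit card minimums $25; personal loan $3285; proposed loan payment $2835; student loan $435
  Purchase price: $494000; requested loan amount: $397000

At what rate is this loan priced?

10.875%

Credit score 676 ≥ 659; Total monthly debts = (25 + 3,285 + 2,835 + 435) = 6,580. DTI: 6,580 ÷ 15,550 = 42.3%, within the 45% cap
Loan-to-value = 397,000/494,000 = 80.4% — pass (90% max)
Row: 676 falls in 659–688. Column: 80.4% falls in 79.01–90%. Rate = 10.875%.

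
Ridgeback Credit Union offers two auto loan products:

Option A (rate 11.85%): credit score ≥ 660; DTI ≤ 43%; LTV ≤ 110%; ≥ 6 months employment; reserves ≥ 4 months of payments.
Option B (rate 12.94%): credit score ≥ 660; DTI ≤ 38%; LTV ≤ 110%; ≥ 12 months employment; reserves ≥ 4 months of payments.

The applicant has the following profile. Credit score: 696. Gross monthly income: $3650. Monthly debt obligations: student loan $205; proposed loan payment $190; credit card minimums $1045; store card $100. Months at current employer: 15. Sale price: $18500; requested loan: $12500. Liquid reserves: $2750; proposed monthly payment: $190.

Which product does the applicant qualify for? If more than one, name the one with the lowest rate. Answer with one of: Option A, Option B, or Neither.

Option A

Total debts = (205 + 190 + 1,045 + 100) = 1,540; DTI = 1,540/3,650 = 42.2%.
LTV = 12,500/18,500 = 67.6%.
Reserves = 2,750/190 = 14.5 months.
Option A: score 696 ≥ 660; DTI 42.2% ≤ 43%; LTV 67.6% ≤ 110%; employment 15 ≥ 6 mo; reserves 14.5 ≥ 4 mo → qualifies.
Option B: score 696 ≥ 660; DTI 42.2% > 38%; LTV 67.6% ≤ 110%; employment 15 ≥ 12 mo; reserves 14.5 ≥ 4 mo → does not qualify.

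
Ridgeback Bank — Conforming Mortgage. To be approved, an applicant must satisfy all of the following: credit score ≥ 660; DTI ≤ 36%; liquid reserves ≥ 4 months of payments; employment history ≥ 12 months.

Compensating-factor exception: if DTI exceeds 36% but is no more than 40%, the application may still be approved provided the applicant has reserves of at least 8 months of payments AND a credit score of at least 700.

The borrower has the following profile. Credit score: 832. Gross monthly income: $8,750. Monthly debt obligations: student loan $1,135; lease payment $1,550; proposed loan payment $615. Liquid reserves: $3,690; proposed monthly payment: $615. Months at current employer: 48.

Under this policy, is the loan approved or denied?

Denied

Credit score 832 ≥ 660 (meets base)
Total debts = (1,135 + 1,550 + 615) = 3,300. DTI: 3,300 ÷ 8,750 = 37.7%, over the 36% base limit.
Reserves: 3,690 ÷ 615 = 6.0 months (meets 4-month minimum)
Employment 48 ≥ 12 months
DTI 37.7% is within the 36%–40% exception band; checking compensating factors.
Override check — reserves: 6.0 mo (short of 8); score: 832 (ok).
Compensating-factor requirement not fully met.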